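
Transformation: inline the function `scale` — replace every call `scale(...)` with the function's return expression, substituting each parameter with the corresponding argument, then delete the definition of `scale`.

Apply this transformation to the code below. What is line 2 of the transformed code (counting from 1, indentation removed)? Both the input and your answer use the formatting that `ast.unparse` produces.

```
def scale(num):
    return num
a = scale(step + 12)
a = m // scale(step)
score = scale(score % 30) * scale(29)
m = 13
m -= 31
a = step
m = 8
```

Transformed code:
a = step + 12
a = m // step
score = score % 30 * 29
m = 13
m -= 31
a = step
m = 8

a = m // step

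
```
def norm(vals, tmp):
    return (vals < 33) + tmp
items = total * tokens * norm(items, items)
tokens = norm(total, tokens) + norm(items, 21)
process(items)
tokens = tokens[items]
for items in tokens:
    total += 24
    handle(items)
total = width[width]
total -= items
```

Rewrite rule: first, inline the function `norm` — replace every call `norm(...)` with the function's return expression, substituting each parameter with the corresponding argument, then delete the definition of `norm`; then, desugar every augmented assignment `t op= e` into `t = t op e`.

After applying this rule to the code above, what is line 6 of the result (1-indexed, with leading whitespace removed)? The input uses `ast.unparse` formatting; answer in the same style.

Transformed code:
items = total * tokens * ((items < 33) + items)
tokens = (total < 33) + tokens + ((items < 33) + 21)
process(items)
tokens = tokens[items]
for items in tokens:
    total = total + 24
    handle(items)
total = width[width]
total = total - items

total = total + 24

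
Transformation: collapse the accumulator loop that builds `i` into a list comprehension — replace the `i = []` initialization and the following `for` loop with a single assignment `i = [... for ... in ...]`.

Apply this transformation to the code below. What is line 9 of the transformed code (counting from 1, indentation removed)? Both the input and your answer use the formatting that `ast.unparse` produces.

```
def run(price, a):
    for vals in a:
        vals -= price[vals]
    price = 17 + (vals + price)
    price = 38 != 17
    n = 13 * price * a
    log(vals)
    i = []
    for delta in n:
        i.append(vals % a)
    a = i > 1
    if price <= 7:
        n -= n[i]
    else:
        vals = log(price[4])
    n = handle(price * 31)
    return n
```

a = i > 1

Transformed code:
def run(price, a):
    for vals in a:
        vals -= price[vals]
    price = 17 + (vals + price)
    price = 38 != 17
    n = 13 * price * a
    log(vals)
    i = [vals % a for delta in n]
    a = i > 1
    if price <= 7:
        n -= n[i]
    else:
        vals = log(price[4])
    n = handle(price * 31)
    return n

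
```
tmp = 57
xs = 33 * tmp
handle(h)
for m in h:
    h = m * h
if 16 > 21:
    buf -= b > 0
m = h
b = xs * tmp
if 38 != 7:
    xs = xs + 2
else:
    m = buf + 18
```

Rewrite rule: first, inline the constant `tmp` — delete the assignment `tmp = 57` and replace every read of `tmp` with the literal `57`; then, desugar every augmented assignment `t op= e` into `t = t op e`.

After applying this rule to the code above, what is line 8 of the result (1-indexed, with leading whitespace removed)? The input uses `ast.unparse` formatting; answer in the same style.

Transformed code:
xs = 33 * 57
handle(h)
for m in h:
    h = m * h
if 16 > 21:
    buf = buf - (b > 0)
m = h
b = xs * 57
if 38 != 7:
    xs = xs + 2
else:
    m = buf + 18

b = xs * 57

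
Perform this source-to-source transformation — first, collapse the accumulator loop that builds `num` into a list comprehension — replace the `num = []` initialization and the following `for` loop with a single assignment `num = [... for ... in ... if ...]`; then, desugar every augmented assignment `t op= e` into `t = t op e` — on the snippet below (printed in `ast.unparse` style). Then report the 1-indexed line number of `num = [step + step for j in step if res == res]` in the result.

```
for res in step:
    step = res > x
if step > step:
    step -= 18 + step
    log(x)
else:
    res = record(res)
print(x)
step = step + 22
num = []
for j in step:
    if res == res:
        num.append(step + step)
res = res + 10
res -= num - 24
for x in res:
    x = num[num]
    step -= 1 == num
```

10

Transformed code:
for res in step:
    step = res > x
if step > step:
    step = step - (18 + step)
    log(x)
else:
    res = record(res)
print(x)
step = step + 22
num = [step + step for j in step if res == res]
res = res + 10
res = res - (num - 24)
for x in res:
    x = num[num]
    step = step - (1 == num)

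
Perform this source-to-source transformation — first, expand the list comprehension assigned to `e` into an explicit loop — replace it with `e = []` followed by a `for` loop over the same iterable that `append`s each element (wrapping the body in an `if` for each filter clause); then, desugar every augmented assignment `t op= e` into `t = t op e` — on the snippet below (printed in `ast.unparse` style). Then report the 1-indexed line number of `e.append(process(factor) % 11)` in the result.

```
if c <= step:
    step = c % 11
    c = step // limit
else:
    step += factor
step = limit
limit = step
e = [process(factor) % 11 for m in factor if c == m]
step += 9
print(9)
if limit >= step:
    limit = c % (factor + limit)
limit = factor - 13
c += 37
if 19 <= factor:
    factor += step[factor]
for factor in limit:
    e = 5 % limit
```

11

Transformed code:
if c <= step:
    step = c % 11
    c = step // limit
else:
    step = step + factor
step = limit
limit = step
e = []
for m in factor:
    if c == m:
        e.append(process(factor) % 11)
step = step + 9
print(9)
if limit >= step:
    limit = c % (factor + limit)
limit = factor - 13
c = c + 37
if 19 <= factor:
    factor = factor + step[factor]
for factor in limit:
    e = 5 % limit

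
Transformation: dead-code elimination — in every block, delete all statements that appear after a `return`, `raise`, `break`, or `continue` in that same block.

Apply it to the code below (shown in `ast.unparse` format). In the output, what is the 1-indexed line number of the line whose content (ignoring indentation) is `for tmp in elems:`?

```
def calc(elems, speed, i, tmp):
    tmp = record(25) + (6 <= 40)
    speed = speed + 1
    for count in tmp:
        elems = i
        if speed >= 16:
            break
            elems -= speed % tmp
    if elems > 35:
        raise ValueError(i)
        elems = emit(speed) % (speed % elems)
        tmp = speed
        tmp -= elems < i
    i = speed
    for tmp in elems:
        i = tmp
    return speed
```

11

Transformed code:
def calc(elems, speed, i, tmp):
    tmp = record(25) + (6 <= 40)
    speed = speed + 1
    for count in tmp:
        elems = i
        if speed >= 16:
            break
    if elems > 35:
        raise ValueError(i)
    i = speed
    for tmp in elems:
        i = tmp
    return speed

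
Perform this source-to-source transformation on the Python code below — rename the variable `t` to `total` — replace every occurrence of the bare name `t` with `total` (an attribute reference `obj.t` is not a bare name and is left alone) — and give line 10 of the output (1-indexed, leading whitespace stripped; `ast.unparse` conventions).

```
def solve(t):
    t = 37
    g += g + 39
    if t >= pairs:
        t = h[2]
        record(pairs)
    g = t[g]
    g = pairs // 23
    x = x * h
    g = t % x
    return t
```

g = total % x

Transformed code:
def solve(total):
    total = 37
    g += g + 39
    if total >= pairs:
        total = h[2]
        record(pairs)
    g = total[g]
    g = pairs // 23
    x = x * h
    g = total % x
    return total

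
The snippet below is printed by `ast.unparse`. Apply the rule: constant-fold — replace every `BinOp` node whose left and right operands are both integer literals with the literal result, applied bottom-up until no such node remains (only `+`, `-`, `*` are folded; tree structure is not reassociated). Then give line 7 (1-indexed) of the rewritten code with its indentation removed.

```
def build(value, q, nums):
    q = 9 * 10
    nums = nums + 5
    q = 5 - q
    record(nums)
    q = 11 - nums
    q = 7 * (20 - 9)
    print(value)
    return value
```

Transformed code:
def build(value, q, nums):
    q = 90
    nums = nums + 5
    q = 5 - q
    record(nums)
    q = 11 - nums
    q = 77
    print(value)
    return value

q = 77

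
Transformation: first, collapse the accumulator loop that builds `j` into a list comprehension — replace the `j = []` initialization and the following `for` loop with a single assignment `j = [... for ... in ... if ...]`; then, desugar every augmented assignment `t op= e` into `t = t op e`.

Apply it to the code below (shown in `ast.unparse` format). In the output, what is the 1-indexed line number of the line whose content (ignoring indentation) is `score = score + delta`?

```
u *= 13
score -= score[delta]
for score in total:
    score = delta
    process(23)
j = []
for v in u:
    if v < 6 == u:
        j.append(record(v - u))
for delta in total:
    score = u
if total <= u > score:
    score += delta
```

Transformed code:
u = u * 13
score = score - score[delta]
for score in total:
    score = delta
    process(23)
j = [record(v - u) for v in u if v < 6 == u]
for delta in total:
    score = u
if total <= u > score:
    score = score + delta

10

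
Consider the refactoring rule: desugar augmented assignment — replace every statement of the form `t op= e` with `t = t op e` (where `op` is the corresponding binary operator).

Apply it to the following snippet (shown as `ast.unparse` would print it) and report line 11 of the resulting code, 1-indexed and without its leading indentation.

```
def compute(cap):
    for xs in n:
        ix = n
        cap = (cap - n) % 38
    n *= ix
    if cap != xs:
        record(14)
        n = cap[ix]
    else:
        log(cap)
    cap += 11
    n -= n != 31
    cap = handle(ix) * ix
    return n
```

cap = cap + 11

Transformed code:
def compute(cap):
    for xs in n:
        ix = n
        cap = (cap - n) % 38
    n = n * ix
    if cap != xs:
        record(14)
        n = cap[ix]
    else:
        log(cap)
    cap = cap + 11
    n = n - (n != 31)
    cap = handle(ix) * ix
    return n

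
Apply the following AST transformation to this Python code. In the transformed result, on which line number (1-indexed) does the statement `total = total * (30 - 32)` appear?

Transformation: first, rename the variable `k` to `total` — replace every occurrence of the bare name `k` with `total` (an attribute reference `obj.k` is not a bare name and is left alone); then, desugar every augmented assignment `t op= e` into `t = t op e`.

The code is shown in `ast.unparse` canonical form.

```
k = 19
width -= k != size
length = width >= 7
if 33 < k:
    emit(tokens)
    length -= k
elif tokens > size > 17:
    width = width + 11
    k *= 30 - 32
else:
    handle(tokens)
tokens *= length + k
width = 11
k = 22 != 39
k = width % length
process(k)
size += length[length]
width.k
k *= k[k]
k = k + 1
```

Transformed code:
total = 19
width = width - (total != size)
length = width >= 7
if 33 < total:
    emit(tokens)
    length = length - total
elif tokens > size > 17:
    width = width + 11
    total = total * (30 - 32)
else:
    handle(tokens)
tokens = tokens * (length + total)
width = 11
total = 22 != 39
total = width % length
process(total)
size = size + length[length]
width.k
total = total * total[total]
total = total + 1

9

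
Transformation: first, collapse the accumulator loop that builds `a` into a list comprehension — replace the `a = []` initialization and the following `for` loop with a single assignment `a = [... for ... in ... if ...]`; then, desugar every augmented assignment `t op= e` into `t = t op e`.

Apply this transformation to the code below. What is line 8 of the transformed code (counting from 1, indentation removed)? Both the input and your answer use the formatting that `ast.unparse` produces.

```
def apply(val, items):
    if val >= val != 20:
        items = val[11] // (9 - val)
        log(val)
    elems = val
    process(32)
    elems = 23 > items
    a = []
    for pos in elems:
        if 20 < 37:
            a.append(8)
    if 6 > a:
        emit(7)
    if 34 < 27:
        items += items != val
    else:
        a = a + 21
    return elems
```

a = [8 for pos in elems if 20 < 37]

Transformed code:
def apply(val, items):
    if val >= val != 20:
        items = val[11] // (9 - val)
        log(val)
    elems = val
    process(32)
    elems = 23 > items
    a = [8 for pos in elems if 20 < 37]
    if 6 > a:
        emit(7)
    if 34 < 27:
        items = items + (items != val)
    else:
        a = a + 21
    return elems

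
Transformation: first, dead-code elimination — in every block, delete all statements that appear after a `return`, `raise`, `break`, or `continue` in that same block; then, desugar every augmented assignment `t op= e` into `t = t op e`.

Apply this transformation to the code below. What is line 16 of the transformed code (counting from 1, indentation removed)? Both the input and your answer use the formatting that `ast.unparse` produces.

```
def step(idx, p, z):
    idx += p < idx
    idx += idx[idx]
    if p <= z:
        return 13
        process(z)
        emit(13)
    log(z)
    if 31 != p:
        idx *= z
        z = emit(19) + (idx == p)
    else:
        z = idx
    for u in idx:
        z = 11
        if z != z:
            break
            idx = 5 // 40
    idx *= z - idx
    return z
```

Transformed code:
def step(idx, p, z):
    idx = idx + (p < idx)
    idx = idx + idx[idx]
    if p <= z:
        return 13
    log(z)
    if 31 != p:
        idx = idx * z
        z = emit(19) + (idx == p)
    else:
        z = idx
    for u in idx:
        z = 11
        if z != z:
            break
    idx = idx * (z - idx)
    return z

idx = idx * (z - idx)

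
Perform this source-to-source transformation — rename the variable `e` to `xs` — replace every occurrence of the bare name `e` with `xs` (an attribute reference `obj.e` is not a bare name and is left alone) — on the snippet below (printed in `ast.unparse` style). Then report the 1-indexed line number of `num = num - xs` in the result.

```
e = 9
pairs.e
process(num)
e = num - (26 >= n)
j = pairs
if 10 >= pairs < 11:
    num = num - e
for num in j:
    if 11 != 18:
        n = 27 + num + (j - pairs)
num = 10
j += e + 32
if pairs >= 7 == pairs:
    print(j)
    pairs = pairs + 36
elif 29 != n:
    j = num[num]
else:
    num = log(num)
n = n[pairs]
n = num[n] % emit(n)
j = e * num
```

Transformed code:
xs = 9
pairs.e
process(num)
xs = num - (26 >= n)
j = pairs
if 10 >= pairs < 11:
    num = num - xs
for num in j:
    if 11 != 18:
        n = 27 + num + (j - pairs)
num = 10
j += xs + 32
if pairs >= 7 == pairs:
    print(j)
    pairs = pairs + 36
elif 29 != n:
    j = num[num]
else:
    num = log(num)
n = n[pairs]
n = num[n] % emit(n)
j = xs * num

7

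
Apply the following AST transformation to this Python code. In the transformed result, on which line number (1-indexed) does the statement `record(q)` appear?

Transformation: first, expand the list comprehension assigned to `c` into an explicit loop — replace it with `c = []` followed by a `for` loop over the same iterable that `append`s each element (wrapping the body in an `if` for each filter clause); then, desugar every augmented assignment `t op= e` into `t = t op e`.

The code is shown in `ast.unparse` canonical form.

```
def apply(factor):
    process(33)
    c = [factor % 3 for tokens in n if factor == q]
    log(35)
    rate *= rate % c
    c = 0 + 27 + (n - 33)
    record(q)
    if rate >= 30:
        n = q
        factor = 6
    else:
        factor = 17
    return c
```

10

Transformed code:
def apply(factor):
    process(33)
    c = []
    for tokens in n:
        if factor == q:
            c.append(factor % 3)
    log(35)
    rate = rate * (rate % c)
    c = 0 + 27 + (n - 33)
    record(q)
    if rate >= 30:
        n = q
        factor = 6
    else:
        factor = 17
    return c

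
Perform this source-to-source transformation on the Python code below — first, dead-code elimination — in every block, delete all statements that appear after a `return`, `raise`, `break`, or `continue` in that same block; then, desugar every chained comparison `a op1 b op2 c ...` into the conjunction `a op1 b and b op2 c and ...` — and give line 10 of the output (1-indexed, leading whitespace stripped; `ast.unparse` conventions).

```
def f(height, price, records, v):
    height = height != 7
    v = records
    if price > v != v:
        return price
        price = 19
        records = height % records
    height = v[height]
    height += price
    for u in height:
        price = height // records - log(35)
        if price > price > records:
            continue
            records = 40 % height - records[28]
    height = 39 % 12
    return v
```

Transformed code:
def f(height, price, records, v):
    height = height != 7
    v = records
    if price > v and v != v:
        return price
    height = v[height]
    height += price
    for u in height:
        price = height // records - log(35)
        if price > price and price > records:
            continue
    height = 39 % 12
    return v

if price > price and price > records:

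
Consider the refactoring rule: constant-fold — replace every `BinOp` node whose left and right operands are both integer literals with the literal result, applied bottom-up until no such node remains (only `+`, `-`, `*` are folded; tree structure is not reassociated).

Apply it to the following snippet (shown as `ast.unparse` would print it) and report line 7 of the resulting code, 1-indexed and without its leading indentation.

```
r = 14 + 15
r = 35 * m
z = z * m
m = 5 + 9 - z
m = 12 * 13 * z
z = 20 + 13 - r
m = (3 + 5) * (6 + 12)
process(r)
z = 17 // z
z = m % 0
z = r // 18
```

Transformed code:
r = 29
r = 35 * m
z = z * m
m = 14 - z
m = 156 * z
z = 33 - r
m = 144
process(r)
z = 17 // z
z = m % 0
z = r // 18

m = 144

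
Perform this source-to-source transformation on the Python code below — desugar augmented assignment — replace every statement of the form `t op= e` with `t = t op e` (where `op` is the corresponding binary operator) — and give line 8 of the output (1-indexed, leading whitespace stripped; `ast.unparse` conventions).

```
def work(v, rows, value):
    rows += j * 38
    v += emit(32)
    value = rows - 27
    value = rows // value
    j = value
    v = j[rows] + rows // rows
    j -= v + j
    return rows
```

Transformed code:
def work(v, rows, value):
    rows = rows + j * 38
    v = v + emit(32)
    value = rows - 27
    value = rows // value
    j = value
    v = j[rows] + rows // rows
    j = j - (v + j)
    return rows

j = j - (v + j)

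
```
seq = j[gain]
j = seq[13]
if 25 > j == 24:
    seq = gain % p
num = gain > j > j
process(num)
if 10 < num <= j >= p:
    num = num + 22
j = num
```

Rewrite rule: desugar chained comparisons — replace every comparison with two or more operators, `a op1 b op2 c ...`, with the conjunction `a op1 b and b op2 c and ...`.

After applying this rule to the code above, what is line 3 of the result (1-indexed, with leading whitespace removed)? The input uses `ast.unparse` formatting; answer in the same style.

if 25 > j and j == 24:

Transformed code:
seq = j[gain]
j = seq[13]
if 25 > j and j == 24:
    seq = gain % p
num = gain > j and j > j
process(num)
if 10 < num and num <= j and (j >= p):
    num = num + 22
j = num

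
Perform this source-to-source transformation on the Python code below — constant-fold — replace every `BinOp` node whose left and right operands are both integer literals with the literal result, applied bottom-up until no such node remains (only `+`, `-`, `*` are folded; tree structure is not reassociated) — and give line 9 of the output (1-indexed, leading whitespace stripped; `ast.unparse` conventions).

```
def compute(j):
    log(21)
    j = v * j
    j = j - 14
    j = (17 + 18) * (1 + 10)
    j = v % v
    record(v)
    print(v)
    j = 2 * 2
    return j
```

Transformed code:
def compute(j):
    log(21)
    j = v * j
    j = j - 14
    j = 385
    j = v % v
    record(v)
    print(v)
    j = 4
    return j

j = 4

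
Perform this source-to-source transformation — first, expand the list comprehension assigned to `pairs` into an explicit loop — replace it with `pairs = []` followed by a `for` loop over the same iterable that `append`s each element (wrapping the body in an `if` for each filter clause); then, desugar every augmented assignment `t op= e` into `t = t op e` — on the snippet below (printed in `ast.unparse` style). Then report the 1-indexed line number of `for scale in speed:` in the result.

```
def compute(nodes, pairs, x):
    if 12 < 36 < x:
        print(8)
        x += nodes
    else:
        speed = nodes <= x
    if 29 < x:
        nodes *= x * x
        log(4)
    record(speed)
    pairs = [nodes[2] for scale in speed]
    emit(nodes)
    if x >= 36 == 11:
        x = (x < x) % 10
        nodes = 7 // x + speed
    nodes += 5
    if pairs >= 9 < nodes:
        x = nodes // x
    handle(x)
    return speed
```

12

Transformed code:
def compute(nodes, pairs, x):
    if 12 < 36 < x:
        print(8)
        x = x + nodes
    else:
        speed = nodes <= x
    if 29 < x:
        nodes = nodes * (x * x)
        log(4)
    record(speed)
    pairs = []
    for scale in speed:
        pairs.append(nodes[2])
    emit(nodes)
    if x >= 36 == 11:
        x = (x < x) % 10
        nodes = 7 // x + speed
    nodes = nodes + 5
    if pairs >= 9 < nodes:
        x = nodes // x
    handle(x)
    return speed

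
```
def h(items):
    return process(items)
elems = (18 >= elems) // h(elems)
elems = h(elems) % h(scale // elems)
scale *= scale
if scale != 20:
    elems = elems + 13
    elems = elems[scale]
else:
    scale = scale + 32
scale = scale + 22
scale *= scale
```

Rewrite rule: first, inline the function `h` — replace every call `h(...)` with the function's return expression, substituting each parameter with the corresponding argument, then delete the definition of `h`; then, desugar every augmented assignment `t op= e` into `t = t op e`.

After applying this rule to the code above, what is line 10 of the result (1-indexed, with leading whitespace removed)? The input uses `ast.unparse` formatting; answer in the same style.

Transformed code:
elems = (18 >= elems) // process(elems)
elems = process(elems) % process(scale // elems)
scale = scale * scale
if scale != 20:
    elems = elems + 13
    elems = elems[scale]
else:
    scale = scale + 32
scale = scale + 22
scale = scale * scale

scale = scale * scale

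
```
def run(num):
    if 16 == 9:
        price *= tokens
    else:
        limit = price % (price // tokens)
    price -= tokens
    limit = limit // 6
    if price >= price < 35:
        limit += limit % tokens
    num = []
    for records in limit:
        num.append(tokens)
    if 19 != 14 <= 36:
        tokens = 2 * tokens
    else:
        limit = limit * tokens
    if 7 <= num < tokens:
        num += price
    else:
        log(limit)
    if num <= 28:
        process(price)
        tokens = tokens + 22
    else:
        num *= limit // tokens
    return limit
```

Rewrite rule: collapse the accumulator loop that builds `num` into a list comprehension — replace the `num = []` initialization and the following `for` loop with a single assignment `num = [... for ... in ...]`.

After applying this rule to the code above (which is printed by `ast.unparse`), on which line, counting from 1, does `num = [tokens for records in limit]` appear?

10

Transformed code:
def run(num):
    if 16 == 9:
        price *= tokens
    else:
        limit = price % (price // tokens)
    price -= tokens
    limit = limit // 6
    if price >= price < 35:
        limit += limit % tokens
    num = [tokens for records in limit]
    if 19 != 14 <= 36:
        tokens = 2 * tokens
    else:
        limit = limit * tokens
    if 7 <= num < tokens:
        num += price
    else:
        log(limit)
    if num <= 28:
        process(price)
        tokens = tokens + 22
    else:
        num *= limit // tokens
    return limit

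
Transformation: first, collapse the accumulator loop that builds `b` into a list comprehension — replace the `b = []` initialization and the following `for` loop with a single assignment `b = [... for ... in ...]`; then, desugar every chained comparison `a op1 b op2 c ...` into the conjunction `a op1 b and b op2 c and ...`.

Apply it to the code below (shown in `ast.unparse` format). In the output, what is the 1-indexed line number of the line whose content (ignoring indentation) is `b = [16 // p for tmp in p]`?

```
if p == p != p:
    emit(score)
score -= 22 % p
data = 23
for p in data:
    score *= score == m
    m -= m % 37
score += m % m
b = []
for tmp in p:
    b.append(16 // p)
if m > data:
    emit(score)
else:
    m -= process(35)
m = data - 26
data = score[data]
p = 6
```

9

Transformed code:
if p == p and p != p:
    emit(score)
score -= 22 % p
data = 23
for p in data:
    score *= score == m
    m -= m % 37
score += m % m
b = [16 // p for tmp in p]
if m > data:
    emit(score)
else:
    m -= process(35)
m = data - 26
data = score[data]
p = 6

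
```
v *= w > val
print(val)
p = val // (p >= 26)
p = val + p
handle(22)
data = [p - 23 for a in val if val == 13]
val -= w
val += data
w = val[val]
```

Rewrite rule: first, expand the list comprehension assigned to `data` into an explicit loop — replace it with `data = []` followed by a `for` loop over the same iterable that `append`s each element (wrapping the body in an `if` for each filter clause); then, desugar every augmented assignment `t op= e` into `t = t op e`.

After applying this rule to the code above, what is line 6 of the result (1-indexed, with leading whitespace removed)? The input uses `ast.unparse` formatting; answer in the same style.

Transformed code:
v = v * (w > val)
print(val)
p = val // (p >= 26)
p = val + p
handle(22)
data = []
for a in val:
    if val == 13:
        data.append(p - 23)
val = val - w
val = val + data
w = val[val]

data = []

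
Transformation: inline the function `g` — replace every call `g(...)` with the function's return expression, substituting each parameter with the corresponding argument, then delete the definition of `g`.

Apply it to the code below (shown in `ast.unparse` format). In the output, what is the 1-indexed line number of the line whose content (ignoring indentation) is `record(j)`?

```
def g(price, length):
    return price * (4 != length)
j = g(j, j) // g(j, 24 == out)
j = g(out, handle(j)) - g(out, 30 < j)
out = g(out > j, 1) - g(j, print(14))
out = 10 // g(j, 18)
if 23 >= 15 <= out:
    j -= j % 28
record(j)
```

7

Transformed code:
j = j * (4 != j) // (j * (4 != (24 == out)))
j = out * (4 != handle(j)) - out * (4 != (30 < j))
out = (out > j) * (4 != 1) - j * (4 != print(14))
out = 10 // (j * (4 != 18))
if 23 >= 15 <= out:
    j -= j % 28
record(j)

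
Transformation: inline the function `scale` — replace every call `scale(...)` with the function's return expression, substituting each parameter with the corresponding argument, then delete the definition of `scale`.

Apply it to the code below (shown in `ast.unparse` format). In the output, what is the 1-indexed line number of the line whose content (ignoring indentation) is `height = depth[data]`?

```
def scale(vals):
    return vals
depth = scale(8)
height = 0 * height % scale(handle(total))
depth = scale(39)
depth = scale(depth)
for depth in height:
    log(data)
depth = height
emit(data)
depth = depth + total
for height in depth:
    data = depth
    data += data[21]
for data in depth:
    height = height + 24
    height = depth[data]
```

15

Transformed code:
depth = 8
height = 0 * height % handle(total)
depth = 39
depth = depth
for depth in height:
    log(data)
depth = height
emit(data)
depth = depth + total
for height in depth:
    data = depth
    data += data[21]
for data in depth:
    height = height + 24
    height = depth[data]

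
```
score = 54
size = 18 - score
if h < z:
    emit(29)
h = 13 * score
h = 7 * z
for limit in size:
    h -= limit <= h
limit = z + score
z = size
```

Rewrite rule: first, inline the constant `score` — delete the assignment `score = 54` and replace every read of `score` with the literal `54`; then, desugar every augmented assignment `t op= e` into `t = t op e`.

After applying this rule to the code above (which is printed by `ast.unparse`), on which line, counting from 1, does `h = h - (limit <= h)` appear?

7

Transformed code:
size = 18 - 54
if h < z:
    emit(29)
h = 13 * 54
h = 7 * z
for limit in size:
    h = h - (limit <= h)
limit = z + 54
z = size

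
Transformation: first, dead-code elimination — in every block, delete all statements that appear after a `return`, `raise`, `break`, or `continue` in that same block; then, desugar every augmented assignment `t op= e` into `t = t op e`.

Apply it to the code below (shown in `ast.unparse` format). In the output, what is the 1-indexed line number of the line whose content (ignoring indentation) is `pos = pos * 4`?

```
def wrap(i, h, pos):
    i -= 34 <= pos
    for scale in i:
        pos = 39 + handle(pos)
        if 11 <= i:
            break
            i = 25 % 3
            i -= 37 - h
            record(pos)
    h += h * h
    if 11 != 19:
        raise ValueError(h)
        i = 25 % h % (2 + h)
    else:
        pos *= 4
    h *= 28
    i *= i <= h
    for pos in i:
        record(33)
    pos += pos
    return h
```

Transformed code:
def wrap(i, h, pos):
    i = i - (34 <= pos)
    for scale in i:
        pos = 39 + handle(pos)
        if 11 <= i:
            break
    h = h + h * h
    if 11 != 19:
        raise ValueError(h)
    else:
        pos = pos * 4
    h = h * 28
    i = i * (i <= h)
    for pos in i:
        record(33)
    pos = pos + pos
    return h

11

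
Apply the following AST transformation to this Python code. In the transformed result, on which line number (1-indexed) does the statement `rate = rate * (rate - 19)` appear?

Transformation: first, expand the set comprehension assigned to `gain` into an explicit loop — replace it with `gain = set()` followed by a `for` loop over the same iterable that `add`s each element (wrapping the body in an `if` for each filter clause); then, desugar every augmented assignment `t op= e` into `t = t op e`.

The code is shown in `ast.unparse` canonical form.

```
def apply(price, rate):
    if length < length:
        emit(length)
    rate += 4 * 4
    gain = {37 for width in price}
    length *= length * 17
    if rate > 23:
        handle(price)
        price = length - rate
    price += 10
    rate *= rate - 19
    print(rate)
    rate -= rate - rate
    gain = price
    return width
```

Transformed code:
def apply(price, rate):
    if length < length:
        emit(length)
    rate = rate + 4 * 4
    gain = set()
    for width in price:
        gain.add(37)
    length = length * (length * 17)
    if rate > 23:
        handle(price)
        price = length - rate
    price = price + 10
    rate = rate * (rate - 19)
    print(rate)
    rate = rate - (rate - rate)
    gain = price
    return width

13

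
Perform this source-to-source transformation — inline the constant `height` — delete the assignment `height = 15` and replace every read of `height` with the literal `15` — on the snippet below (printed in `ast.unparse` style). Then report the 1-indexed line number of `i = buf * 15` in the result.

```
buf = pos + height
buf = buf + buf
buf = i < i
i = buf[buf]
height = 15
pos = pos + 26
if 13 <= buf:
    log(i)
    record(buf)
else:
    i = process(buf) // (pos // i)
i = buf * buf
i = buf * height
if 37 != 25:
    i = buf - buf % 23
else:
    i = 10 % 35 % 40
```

Transformed code:
buf = pos + 15
buf = buf + buf
buf = i < i
i = buf[buf]
pos = pos + 26
if 13 <= buf:
    log(i)
    record(buf)
else:
    i = process(buf) // (pos // i)
i = buf * buf
i = buf * 15
if 37 != 25:
    i = buf - buf % 23
else:
    i = 10 % 35 % 40

12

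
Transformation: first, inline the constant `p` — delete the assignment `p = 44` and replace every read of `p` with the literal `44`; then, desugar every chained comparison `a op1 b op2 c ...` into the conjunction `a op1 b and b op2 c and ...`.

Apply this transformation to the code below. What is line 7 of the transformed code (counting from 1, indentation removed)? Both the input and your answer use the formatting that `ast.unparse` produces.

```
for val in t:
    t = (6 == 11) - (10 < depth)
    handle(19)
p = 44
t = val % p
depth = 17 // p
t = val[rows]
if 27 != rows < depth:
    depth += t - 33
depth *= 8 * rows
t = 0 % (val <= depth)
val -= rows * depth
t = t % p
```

Transformed code:
for val in t:
    t = (6 == 11) - (10 < depth)
    handle(19)
t = val % 44
depth = 17 // 44
t = val[rows]
if 27 != rows and rows < depth:
    depth += t - 33
depth *= 8 * rows
t = 0 % (val <= depth)
val -= rows * depth
t = t % 44

if 27 != rows and rows < depth:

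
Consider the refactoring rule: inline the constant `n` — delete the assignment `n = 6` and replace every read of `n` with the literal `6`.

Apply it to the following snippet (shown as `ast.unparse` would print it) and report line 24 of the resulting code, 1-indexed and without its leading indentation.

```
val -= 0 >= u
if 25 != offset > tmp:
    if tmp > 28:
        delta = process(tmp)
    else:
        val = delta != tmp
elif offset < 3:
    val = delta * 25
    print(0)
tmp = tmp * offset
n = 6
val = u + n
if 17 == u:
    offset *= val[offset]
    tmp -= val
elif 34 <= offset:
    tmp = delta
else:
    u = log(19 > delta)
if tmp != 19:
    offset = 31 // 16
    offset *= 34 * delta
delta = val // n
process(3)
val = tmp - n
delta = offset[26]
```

val = tmp - 6

Transformed code:
val -= 0 >= u
if 25 != offset > tmp:
    if tmp > 28:
        delta = process(tmp)
    else:
        val = delta != tmp
elif offset < 3:
    val = delta * 25
    print(0)
tmp = tmp * offset
val = u + 6
if 17 == u:
    offset *= val[offset]
    tmp -= val
elif 34 <= offset:
    tmp = delta
else:
    u = log(19 > delta)
if tmp != 19:
    offset = 31 // 16
    offset *= 34 * delta
delta = val // 6
process(3)
val = tmp - 6
delta = offset[26]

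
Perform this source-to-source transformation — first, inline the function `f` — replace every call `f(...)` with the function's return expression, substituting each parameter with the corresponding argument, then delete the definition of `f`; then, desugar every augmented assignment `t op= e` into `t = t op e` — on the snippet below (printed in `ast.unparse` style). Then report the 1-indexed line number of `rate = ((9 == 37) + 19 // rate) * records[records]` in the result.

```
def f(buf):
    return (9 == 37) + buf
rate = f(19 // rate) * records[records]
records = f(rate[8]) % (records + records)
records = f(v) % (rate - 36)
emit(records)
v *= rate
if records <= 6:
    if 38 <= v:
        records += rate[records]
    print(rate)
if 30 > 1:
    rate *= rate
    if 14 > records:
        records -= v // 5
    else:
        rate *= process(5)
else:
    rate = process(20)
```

Transformed code:
rate = ((9 == 37) + 19 // rate) * records[records]
records = ((9 == 37) + rate[8]) % (records + records)
records = ((9 == 37) + v) % (rate - 36)
emit(records)
v = v * rate
if records <= 6:
    if 38 <= v:
        records = records + rate[records]
    print(rate)
if 30 > 1:
    rate = rate * rate
    if 14 > records:
        records = records - v // 5
    else:
        rate = rate * process(5)
else:
    rate = process(20)

1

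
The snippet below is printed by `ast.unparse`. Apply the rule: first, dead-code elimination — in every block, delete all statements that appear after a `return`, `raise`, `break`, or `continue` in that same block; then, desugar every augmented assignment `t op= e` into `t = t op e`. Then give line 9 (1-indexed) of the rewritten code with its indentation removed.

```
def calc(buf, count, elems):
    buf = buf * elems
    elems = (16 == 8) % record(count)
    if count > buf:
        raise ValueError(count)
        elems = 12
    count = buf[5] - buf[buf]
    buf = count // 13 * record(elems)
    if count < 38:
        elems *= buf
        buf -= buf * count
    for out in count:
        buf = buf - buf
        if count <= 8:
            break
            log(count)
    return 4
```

Transformed code:
def calc(buf, count, elems):
    buf = buf * elems
    elems = (16 == 8) % record(count)
    if count > buf:
        raise ValueError(count)
    count = buf[5] - buf[buf]
    buf = count // 13 * record(elems)
    if count < 38:
        elems = elems * buf
        buf = buf - buf * count
    for out in count:
        buf = buf - buf
        if count <= 8:
            break
    return 4

elems = elems * buf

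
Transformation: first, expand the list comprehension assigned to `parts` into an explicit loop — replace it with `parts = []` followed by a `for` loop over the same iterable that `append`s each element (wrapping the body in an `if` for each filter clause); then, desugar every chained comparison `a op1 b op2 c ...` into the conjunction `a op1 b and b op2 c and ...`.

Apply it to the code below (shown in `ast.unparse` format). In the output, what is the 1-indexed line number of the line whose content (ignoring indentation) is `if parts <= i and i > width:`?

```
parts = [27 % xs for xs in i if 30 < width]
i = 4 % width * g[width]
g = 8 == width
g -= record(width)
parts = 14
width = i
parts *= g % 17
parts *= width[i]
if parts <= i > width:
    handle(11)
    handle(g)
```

Transformed code:
parts = []
for xs in i:
    if 30 < width:
        parts.append(27 % xs)
i = 4 % width * g[width]
g = 8 == width
g -= record(width)
parts = 14
width = i
parts *= g % 17
parts *= width[i]
if parts <= i and i > width:
    handle(11)
    handle(g)

12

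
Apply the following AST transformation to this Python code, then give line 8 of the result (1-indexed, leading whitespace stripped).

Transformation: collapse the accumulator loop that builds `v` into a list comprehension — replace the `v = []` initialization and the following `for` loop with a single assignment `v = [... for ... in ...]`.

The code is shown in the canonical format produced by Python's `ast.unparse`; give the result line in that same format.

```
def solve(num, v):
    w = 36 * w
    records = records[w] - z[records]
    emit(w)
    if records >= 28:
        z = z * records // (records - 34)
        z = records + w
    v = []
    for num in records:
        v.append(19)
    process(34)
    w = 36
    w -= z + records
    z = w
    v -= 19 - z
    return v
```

v = [19 for num in records]

Transformed code:
def solve(num, v):
    w = 36 * w
    records = records[w] - z[records]
    emit(w)
    if records >= 28:
        z = z * records // (records - 34)
        z = records + w
    v = [19 for num in records]
    process(34)
    w = 36
    w -= z + records
    z = w
    v -= 19 - z
    return v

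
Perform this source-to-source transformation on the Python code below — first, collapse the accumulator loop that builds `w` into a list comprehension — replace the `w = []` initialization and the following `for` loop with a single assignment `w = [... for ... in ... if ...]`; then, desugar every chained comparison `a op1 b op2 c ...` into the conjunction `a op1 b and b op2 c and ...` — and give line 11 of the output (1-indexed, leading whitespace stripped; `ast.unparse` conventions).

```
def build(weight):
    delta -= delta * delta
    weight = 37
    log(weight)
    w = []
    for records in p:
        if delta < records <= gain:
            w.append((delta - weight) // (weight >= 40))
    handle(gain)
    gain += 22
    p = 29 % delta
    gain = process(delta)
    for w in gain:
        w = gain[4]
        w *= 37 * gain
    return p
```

Transformed code:
def build(weight):
    delta -= delta * delta
    weight = 37
    log(weight)
    w = [(delta - weight) // (weight >= 40) for records in p if delta < records and records <= gain]
    handle(gain)
    gain += 22
    p = 29 % delta
    gain = process(delta)
    for w in gain:
        w = gain[4]
        w *= 37 * gain
    return p

w = gain[4]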